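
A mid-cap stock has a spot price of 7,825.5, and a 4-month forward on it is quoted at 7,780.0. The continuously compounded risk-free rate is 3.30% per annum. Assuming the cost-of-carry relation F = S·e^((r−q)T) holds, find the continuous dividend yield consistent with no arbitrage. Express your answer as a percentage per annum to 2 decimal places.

From F = S·e^((r−q)T): (r − q) = ln(F/S)/T
ln(7780.0/7825.5) = ln(0.994186) = -0.005831
(r − q) = -0.005831 / (4/12) = -0.017493
q = r − ln(F/S)/T = 0.0330 + 0.017493 = 0.050493
q = 5.05%

5.05%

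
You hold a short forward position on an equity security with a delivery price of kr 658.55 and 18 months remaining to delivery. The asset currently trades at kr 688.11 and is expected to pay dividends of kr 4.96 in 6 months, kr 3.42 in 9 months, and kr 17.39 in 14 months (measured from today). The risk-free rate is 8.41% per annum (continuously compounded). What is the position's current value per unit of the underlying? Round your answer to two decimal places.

PV(remaining dividends) I = 4.96·e^(−0.0841·6/12) + 3.42·e^(−0.0841·9/12) + 17.39·e^(−0.0841·14/12) = 23.7315
Current forward F = (S − I)·e^(rT) = (688.11 − 23.7315)·e^(0.0841·18/12) = 664.3785 × 1.134452 = 753.7055
Value (long) = (F − K)·e^(−rT) = (753.7055 − 658.55) × 0.881483 = 83.8780
Short position value = −(long value) = -kr 83.88

-kr 83.88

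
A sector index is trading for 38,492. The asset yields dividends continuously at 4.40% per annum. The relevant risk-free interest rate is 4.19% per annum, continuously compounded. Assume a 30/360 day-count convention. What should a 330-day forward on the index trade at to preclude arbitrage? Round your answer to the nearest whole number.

38,418

F = S·e^((r − q)T) = 38492 · e^((0.0419 − 0.0440) × 330/360)
= 38492 · e^-0.001925 = 38492 × 0.998077
F = 38,418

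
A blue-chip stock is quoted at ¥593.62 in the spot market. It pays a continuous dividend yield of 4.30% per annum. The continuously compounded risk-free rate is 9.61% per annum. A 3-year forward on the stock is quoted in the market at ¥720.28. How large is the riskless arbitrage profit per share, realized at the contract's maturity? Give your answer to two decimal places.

Fair forward: F* = S·e^(carry·T), with carry = (r − q) = 0.0961 − 0.0430 = 0.0531
F* = 593.62 · e^(0.0531 × 3) = 593.62 · e^0.159300 = 593.62 × 1.172690 = ¥696.1322
Market ¥720.28 > fair ¥696.1322: forward overpriced → cash-and-carry (buy spot, short the forward).
At maturity, profit = |F_mkt − F*| = |720.28 − 696.1322| = ¥24.15 per share

¥24.15 per share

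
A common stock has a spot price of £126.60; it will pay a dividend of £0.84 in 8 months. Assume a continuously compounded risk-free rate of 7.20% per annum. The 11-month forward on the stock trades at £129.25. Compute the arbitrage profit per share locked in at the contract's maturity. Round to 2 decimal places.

PV(dividends) I = 0.84·e^(−0.0720·8/12) = 0.8006
Fair forward F* = (S − I)·e^(rT) = (126.60 − 0.8006)·e^0.066000 = 125.7994 × 1.068227 = 134.3823
Market £129.25 < fair 134.3823: forward underpriced → reverse cash-and-carry (short the stock, invest proceeds at r, pay the dividends, go long the forward).
Profit at T = |F_mkt − F*| = |129.25 − 134.3823| = £5.13 per share

£5.13 per share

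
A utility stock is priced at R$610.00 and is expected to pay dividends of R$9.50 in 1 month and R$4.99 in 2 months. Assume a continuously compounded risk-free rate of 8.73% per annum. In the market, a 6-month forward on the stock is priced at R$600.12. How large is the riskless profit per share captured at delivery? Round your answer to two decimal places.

PV(dividends) I = 9.50·e^(−0.0873·1/12) + 4.99·e^(−0.0873·2/12) = 14.3491
Fair forward F* = (S − I)·e^(rT) = (610.00 − 14.3491)·e^0.043650 = 595.6509 × 1.044617 = 622.2271
Market R$600.12 < fair 622.2271: forward underpriced → reverse cash-and-carry (short the stock, invest proceeds at r, pay the dividends, go long the forward).
Profit at T = |F_mkt − F*| = |600.12 − 622.2271| = R$22.11 per share

R$22.11 per share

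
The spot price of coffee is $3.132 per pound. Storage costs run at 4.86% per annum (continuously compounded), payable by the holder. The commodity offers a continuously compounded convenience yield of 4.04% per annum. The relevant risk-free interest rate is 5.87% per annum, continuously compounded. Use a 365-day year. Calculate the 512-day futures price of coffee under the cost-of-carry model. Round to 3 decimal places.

Net carry = r + u − y = 0.0587 + 0.0486 − 0.0404 = 0.0669
F = S·e^((r+u−y)T) = 3.132 · e^(0.0669 × 512/365) = 3.132 · e^0.093843
= 3.132 × 1.098387 = $3.440 per pound

$3.440 per pound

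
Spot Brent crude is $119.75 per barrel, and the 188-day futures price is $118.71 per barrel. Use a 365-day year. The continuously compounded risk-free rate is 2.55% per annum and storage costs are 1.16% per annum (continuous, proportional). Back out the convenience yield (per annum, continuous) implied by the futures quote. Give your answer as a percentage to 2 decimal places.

F = S·e^((r+u−y)T) ⇒ (r+u−y) = ln(F/S)/T
ln(118.71/119.75) = -0.008723; /T ⇒ -0.016936
y = r + u − ln(F/S)/T = 0.0255 + 0.0116 + 0.016936 = 0.054036
y = 5.40%

5.40%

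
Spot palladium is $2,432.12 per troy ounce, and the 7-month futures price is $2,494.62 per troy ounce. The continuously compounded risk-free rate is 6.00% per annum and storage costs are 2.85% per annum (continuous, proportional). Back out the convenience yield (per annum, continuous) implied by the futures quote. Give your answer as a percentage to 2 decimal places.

F = S·e^((r+u−y)T) ⇒ (r+u−y) = ln(F/S)/T
ln(2494.62/2432.12) = 0.025373; /T ⇒ 0.043497
y = r + u − ln(F/S)/T = 0.0600 + 0.0285 − 0.043497 = 0.045003
y = 4.50%

4.50%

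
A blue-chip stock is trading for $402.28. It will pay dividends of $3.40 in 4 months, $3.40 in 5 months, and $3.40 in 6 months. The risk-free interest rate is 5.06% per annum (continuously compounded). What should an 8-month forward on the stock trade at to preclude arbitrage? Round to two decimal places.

$405.75

PV(dividends) I = 3.40·e^(−0.0506·4/12) + 3.40·e^(−0.0506·5/12) + 3.40·e^(−0.0506·6/12)
I = 3.3431 + 3.3291 + 3.3151 = 9.9873
F = (S − I)·e^(rT) = (402.28 − 9.9873) · e^(0.0506·8/12)
= 392.2927 · e^0.033733 = 392.2927 × 1.034308 = $405.75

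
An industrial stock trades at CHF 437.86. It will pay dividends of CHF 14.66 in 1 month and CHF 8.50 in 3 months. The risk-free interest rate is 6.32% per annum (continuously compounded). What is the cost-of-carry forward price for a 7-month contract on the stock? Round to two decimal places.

CHF 430.49

PV(dividends) I = 14.66·e^(−0.0632·1/12) + 8.50·e^(−0.0632·3/12)
I = 14.5830 + 8.3668 = 22.9498
F = (S − I)·e^(rT) = (437.86 − 22.9498) · e^(0.0632·7/12)
= 414.9102 · e^0.036867 = 414.9102 × 1.037555 = CHF 430.49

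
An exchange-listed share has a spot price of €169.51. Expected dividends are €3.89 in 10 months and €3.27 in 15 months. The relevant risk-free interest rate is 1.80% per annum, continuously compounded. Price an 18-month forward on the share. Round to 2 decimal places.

PV(dividends) I = 3.89·e^(−0.0180·10/12) + 3.27·e^(−0.0180·15/12)
I = 3.8321 + 3.1972 = 7.0293
F = (S − I)·e^(rT) = (169.51 − 7.0293) · e^(0.0180·18/12)
= 162.4807 · e^0.027000 = 162.4807 × 1.027368 = €166.93

€166.93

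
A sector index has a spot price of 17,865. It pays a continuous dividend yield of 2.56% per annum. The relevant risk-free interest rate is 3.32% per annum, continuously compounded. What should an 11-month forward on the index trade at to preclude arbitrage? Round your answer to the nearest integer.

F = S·e^((r − q)T) = 17865 · e^((0.0332 − 0.0256) × 11/12)
= 17865 · e^0.006967 = 17865 × 1.006991
F = 17,990

17,990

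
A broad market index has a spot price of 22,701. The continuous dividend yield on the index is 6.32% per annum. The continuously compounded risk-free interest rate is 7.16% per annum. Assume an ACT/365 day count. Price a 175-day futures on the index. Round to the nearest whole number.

F = S·e^((r − q)T) = 22701 · e^((0.0716 − 0.0632) × 175/365)
= 22701 · e^0.004027 = 22701 × 1.004035
F = 22,793

22,793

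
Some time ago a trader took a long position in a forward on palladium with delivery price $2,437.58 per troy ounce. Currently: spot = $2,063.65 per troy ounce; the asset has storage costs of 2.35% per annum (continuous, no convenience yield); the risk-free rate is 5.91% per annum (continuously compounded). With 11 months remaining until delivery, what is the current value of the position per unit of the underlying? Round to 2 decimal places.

-$200.45 per troy ounce

Current fair forward for the remaining 11 months: F = S·e^((r + u)·T), (r + u) = 0.0591 + 0.0235 = 0.0826
F = 2063.65 · e^(0.0826 × 11/12) = 2063.65 × 1.07865691 = 2225.9703
Value of long forward = (F − K)·e^(−rT) = (2225.9703 − 2437.58) · e^(−0.0591·11/12)
= -211.6097 × 0.94726632 = -200.45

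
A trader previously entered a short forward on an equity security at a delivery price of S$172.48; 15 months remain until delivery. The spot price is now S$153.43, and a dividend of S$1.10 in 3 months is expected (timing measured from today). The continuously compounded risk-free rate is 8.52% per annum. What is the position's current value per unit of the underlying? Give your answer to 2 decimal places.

PV(remaining dividends) I = 1.10·e^(−0.0852·3/12) = 1.0768
Current forward F = (S − I)·e^(rT) = (153.43 − 1.0768)·e^(0.0852·15/12) = 152.3532 × 1.112378 = 169.4743
Value (long) = (F − K)·e^(−rT) = (169.4743 − 172.48) × 0.898975 = -2.7020
Short position value = −(long value) = S$2.70

S$2.70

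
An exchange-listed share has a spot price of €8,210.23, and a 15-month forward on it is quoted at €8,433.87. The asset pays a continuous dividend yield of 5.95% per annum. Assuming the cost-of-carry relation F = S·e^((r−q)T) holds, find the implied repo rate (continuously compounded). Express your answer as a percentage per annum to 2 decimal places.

From F = S·e^((r−q)T): (r − q) = ln(F/S)/T
ln(8433.87/8210.23) = ln(1.027239) = 0.026875
(r − q) = 0.026875 / (15/12) = 0.021500
r = ln(F/S)/T + q = 0.021500 + 0.0595 = 0.081000
r = 8.10%

8.10%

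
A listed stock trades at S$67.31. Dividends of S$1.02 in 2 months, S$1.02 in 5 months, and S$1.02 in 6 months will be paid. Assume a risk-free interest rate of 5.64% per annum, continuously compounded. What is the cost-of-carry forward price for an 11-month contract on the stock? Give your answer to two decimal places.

S$67.72

PV(dividends) I = 1.02·e^(−0.0564·2/12) + 1.02·e^(−0.0564·5/12) + 1.02·e^(−0.0564·6/12)
I = 1.0105 + 0.9963 + 0.9916 = 2.9984
F = (S − I)·e^(rT) = (67.31 − 2.9984) · e^(0.0564·11/12)
= 64.3116 · e^0.051700 = 64.3116 × 1.053060 = S$67.72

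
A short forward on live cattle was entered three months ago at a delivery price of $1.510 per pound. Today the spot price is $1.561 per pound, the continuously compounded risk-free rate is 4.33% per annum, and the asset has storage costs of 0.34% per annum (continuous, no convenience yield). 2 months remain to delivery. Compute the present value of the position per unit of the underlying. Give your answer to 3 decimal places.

Current fair forward for the remaining 2 months: F = S·e^((r + u)·T), (r + u) = 0.0433 + 0.0034 = 0.0467
F = 1.561 · e^(0.0467 × 2/12) = 1.561 × 1.007814 = 1.5732
Value of long forward = (F − K)·e^(−rT) = (1.5732 − 1.510) · e^(−0.0433·2/12)
= 0.0632 × 0.992809 = 0.063
Short position value = −(long value) = -$0.063

-$0.063 per pound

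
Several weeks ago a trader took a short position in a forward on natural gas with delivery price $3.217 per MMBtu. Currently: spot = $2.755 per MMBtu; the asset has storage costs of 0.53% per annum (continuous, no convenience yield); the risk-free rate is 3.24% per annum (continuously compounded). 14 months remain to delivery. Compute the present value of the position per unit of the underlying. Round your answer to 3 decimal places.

$0.326 per MMBtu

Current fair forward for the remaining 14 months: F = S·e^((r + u)·T), (r + u) = 0.0324 + 0.0053 = 0.0377
F = 2.755 · e^(0.0377 × 14/12) = 2.755 × 1.044965 = 2.8789
Value of long forward = (F − K)·e^(−rT) = (2.8789 − 3.217) · e^(−0.0324·14/12)
= -0.3381 × 0.962906 = -0.326
Short position value = −(long value) = $0.326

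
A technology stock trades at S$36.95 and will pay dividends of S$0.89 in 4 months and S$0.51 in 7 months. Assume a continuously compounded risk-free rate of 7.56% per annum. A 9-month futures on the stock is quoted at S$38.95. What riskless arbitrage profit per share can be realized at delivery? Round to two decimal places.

S$1.28 per share

PV(dividends) I = 0.89·e^(−0.0756·4/12) + 0.51·e^(−0.0756·7/12) = 1.3558
Fair futures F* = (S − I)·e^(rT) = (36.95 − 1.3558)·e^0.056700 = 35.5942 × 1.058338 = 37.6707
Market S$38.95 > fair 37.6707: forward overpriced → cash-and-carry (borrow at r, buy the stock and collect the dividends, short the forward).
Profit at T = |F_mkt − F*| = |38.95 − 37.6707| = S$1.28 per share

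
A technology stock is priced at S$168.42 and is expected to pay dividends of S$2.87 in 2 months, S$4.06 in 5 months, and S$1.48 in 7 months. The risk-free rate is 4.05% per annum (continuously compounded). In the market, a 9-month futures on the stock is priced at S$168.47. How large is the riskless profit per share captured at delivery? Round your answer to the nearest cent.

PV(dividends) I = 2.87·e^(−0.0405·2/12) + 4.06·e^(−0.0405·5/12) + 1.48·e^(−0.0405·7/12) = 8.2882
Fair futures F* = (S − I)·e^(rT) = (168.42 − 8.2882)·e^0.030375 = 160.1318 × 1.030841 = 165.0704
Market S$168.47 > fair 165.0704: forward overpriced → cash-and-carry (borrow at r, buy the stock and collect the dividends, short the forward).
Profit at T = |F_mkt − F*| = |168.47 − 165.0704| = S$3.40 per share

S$3.40 per share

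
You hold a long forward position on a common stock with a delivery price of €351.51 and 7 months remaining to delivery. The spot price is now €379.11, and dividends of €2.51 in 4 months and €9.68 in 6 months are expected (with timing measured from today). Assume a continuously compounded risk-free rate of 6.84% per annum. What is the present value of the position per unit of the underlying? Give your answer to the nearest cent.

PV(remaining dividends) I = 2.51·e^(−0.0684·4/12) + 9.68·e^(−0.0684·6/12) = 11.8080
Current forward F = (S − I)·e^(rT) = (379.11 − 11.8080)·e^(0.0684·7/12) = 367.3020 × 1.040707 = 382.2538
Value (long) = (F − K)·e^(−rT) = (382.2538 − 351.51) × 0.960886 = 29.5413
Value = €29.54

€29.54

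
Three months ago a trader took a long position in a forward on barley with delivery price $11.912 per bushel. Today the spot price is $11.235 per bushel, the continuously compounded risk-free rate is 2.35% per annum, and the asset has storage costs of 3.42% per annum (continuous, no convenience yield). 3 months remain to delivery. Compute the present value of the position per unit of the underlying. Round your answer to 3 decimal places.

Current fair forward for the remaining 3 months: F = S·e^((r + u)·T), (r + u) = 0.0235 + 0.0342 = 0.0577
F = 11.235 · e^(0.0577 × 3/12) = 11.235 × 1.014530 = 11.3982
Value of long forward = (F − K)·e^(−rT) = (11.3982 − 11.912) · e^(−0.0235·3/12)
= -0.5138 × 0.994142 = -0.511

-$0.511 per bushel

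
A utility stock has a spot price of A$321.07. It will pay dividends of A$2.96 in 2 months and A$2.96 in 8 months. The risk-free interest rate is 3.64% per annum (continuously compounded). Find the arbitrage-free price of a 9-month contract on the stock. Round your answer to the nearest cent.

A$323.96

PV(dividends) I = 2.96·e^(−0.0364·2/12) + 2.96·e^(−0.0364·8/12)
I = 2.9421 + 2.8890 = 5.8311
F = (S − I)·e^(rT) = (321.07 − 5.8311) · e^(0.0364·9/12)
= 315.2389 · e^0.027300 = 315.2389 × 1.027676 = A$323.96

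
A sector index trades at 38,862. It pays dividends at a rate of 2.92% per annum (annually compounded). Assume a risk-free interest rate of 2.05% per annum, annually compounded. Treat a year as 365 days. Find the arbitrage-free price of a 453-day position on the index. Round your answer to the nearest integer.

F = S · (1+r)^T / (1+q)^T
= 38862 × 1.025505 / 1.036367 = 38862 × 0.989519
F = 38,455

38,455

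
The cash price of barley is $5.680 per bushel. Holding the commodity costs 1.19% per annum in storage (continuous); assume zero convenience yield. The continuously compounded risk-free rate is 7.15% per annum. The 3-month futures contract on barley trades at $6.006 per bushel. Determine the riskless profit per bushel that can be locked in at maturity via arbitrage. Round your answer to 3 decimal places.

$0.206 per bushel

Fair futures: F* = S·e^(carry·T), with carry = (r + u) = 0.0715 + 0.0119 = 0.0834
F* = 5.680 · e^(0.0834 × 3/12) = 5.680 · e^0.020850 = 5.680 × 1.021069 = $5.7997
Market $6.006 > fair $5.7997: forward overpriced → cash-and-carry (buy spot, short the forward).
At maturity, profit = |F_mkt − F*| = |6.006 − 5.7997| = $0.206 per bushel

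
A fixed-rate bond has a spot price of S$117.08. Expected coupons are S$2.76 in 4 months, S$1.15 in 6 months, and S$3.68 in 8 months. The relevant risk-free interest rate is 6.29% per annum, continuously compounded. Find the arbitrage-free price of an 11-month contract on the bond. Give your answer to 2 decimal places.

PV(coupons) I = 2.76·e^(−0.0629·4/12) + 1.15·e^(−0.0629·6/12) + 3.68·e^(−0.0629·8/12)
I = 2.7027 + 1.1144 + 3.5289 = 7.3460
F = (S − I)·e^(rT) = (117.08 − 7.3460) · e^(0.0629·11/12)
= 109.7340 · e^0.057658 = 109.7340 × 1.059353 = S$116.25

S$116.25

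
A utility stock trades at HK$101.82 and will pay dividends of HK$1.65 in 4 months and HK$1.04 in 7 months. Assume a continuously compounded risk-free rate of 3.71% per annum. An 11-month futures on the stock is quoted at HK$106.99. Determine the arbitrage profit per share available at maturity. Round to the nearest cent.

PV(dividends) I = 1.65·e^(−0.0371·4/12) + 1.04·e^(−0.0371·7/12) = 2.6475
Fair futures F* = (S − I)·e^(rT) = (101.82 − 2.6475)·e^0.034008 = 99.1725 × 1.034593 = 102.6032
Market HK$106.99 > fair 102.6032: forward overpriced → cash-and-carry (borrow at r, buy the stock and collect the dividends, short the forward).
Profit at T = |F_mkt − F*| = |106.99 − 102.6032| = HK$4.39 per share

HK$4.39 per share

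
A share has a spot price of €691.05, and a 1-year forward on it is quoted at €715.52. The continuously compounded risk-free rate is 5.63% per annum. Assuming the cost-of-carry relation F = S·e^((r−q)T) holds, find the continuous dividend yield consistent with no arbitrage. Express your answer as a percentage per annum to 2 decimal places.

From F = S·e^((r−q)T): (r − q) = ln(F/S)/T
ln(715.52/691.05) = ln(1.035410) = 0.034797
(r − q) = 0.034797 / (1) = 0.034797
q = r − ln(F/S)/T = 0.0563 − 0.034797 = 0.021503
q = 2.15%

2.15%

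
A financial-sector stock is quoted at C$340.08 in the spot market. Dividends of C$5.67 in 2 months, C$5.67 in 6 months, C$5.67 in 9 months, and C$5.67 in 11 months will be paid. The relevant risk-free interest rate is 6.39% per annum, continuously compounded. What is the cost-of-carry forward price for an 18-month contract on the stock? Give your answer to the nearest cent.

PV(dividends) I = 5.67·e^(−0.0639·2/12) + 5.67·e^(−0.0639·6/12) + 5.67·e^(−0.0639·9/12) + 5.67·e^(−0.0639·11/12)
I = 5.6099 + 5.4917 + 5.4047 + 5.3474 = 21.8537
F = (S − I)·e^(rT) = (340.08 − 21.8537) · e^(0.0639·18/12)
= 318.2263 · e^0.095850 = 318.2263 × 1.100594 = C$350.24

C$350.24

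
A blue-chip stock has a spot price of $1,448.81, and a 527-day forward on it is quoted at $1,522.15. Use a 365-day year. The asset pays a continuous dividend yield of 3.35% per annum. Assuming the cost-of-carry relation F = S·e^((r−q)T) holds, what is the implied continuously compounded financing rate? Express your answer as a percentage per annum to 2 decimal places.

From F = S·e^((r−q)T): (r − q) = ln(F/S)/T
ln(1522.15/1448.81) = ln(1.050621) = 0.049381
(r − q) = 0.049381 / (527/365) = 0.034201
r = ln(F/S)/T + q = 0.034201 + 0.0335 = 0.067701
r = 6.77%

6.77%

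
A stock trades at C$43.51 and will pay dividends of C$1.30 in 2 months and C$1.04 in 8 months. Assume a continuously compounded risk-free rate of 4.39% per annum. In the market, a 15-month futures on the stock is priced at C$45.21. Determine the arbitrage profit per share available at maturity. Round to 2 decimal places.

C$1.68 per share

PV(dividends) I = 1.30·e^(−0.0439·2/12) + 1.04·e^(−0.0439·8/12) = 2.3005
Fair futures F* = (S − I)·e^(rT) = (43.51 − 2.3005)·e^0.054875 = 41.2095 × 1.056409 = 43.5341
Market C$45.21 > fair 43.5341: forward overpriced → cash-and-carry (borrow at r, buy the stock and collect the dividends, short the forward).
Profit at T = |F_mkt − F*| = |45.21 − 43.5341| = C$1.68 per share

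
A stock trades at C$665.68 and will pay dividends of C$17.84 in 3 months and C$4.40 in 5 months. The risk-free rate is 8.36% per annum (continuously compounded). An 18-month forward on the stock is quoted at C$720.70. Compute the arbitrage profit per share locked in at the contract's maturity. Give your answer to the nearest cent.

C$9.29 per share

PV(dividends) I = 17.84·e^(−0.0836·3/12) + 4.40·e^(−0.0836·5/12) = 21.7204
Fair forward F* = (S − I)·e^(rT) = (665.68 − 21.7204)·e^0.125400 = 643.9596 × 1.133602 = 729.9939
Market C$720.70 < fair 729.9939: forward underpriced → reverse cash-and-carry (short the stock, invest proceeds at r, pay the dividends, go long the forward).
Profit at T = |F_mkt − F*| = |720.70 − 729.9939| = C$9.29 per share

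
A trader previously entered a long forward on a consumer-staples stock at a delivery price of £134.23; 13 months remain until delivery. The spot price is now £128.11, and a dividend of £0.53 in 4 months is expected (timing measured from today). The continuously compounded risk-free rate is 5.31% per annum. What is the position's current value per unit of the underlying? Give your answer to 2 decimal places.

PV(remaining dividends) I = 0.53·e^(−0.0531·4/12) = 0.5207
Current forward F = (S − I)·e^(rT) = (128.11 − 0.5207)·e^(0.0531·13/12) = 127.5893 × 1.059212 = 135.1441
Value (long) = (F − K)·e^(−rT) = (135.1441 − 134.23) × 0.944098 = 0.8630
Value = £0.86

£0.86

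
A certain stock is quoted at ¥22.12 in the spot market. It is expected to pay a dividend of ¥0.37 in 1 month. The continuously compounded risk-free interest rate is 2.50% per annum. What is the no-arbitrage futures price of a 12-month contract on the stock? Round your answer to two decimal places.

¥22.30

PV(dividends) I = 0.37·e^(−0.0250·1/12)
I = 0.3692
F = (S − I)·e^(rT) = (22.12 − 0.3692) · e^(0.0250·12/12)
= 21.7508 · e^0.025000 = 21.7508 × 1.025315 = ¥22.30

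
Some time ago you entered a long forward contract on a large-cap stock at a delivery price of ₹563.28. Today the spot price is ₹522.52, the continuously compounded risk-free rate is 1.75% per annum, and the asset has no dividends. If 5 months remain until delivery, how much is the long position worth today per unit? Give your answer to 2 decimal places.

-₹36.67

Current fair forward for the remaining 5 months: F = S·e^(r·T), r = 0.0175
F = 522.52 · e^(0.0175 × 5/12) = 522.52 × 1.007318 = 526.3438
Value of long forward = (F − K)·e^(−rT) = (526.3438 − 563.28) · e^(−0.0175·5/12)
= -36.9362 × 0.992735 = -36.67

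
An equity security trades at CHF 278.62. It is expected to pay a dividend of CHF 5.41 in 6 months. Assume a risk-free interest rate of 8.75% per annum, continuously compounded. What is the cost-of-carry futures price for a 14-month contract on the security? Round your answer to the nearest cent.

CHF 302.83

PV(dividends) I = 5.41·e^(−0.0875·6/12)
I = 5.1784
F = (S − I)·e^(rT) = (278.62 − 5.1784) · e^(0.0875·14/12)
= 273.4416 · e^0.102083 = 273.4416 × 1.107475 = CHF 302.83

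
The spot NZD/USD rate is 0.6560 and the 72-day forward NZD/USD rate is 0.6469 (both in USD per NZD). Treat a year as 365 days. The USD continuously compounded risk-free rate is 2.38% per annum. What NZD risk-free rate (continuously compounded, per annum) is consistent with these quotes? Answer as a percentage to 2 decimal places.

9.46%

F = S·e^((r_USD − r_NZD)T) ⇒ r_NZD = r_USD − ln(F/S)/T
ln(0.6469/0.6560) = -0.013969; /(72/365) = -0.070815
r_NZD = 0.0238 + 0.070815 = 0.094615
r_NZD = 9.46%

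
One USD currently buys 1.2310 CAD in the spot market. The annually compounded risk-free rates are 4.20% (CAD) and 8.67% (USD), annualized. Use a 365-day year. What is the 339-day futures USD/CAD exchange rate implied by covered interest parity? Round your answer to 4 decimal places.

By covered interest parity, F = S · (1+r_CAD)^T / (1+r_USD)^T
= 1.2310 × 1.038951 / 1.080283 = 1.2310 × 0.961740
F = 1.1839 CAD per USD

1.1839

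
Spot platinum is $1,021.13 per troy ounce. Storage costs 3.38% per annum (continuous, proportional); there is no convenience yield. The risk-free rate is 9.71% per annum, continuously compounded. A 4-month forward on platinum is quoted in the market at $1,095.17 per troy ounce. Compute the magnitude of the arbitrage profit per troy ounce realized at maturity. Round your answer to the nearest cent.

Fair forward: F* = S·e^(carry·T), with carry = (r + u) = 0.0971 + 0.0338 = 0.1309
F* = 1021.13 · e^(0.1309 × 4/12) = 1021.13 · e^0.04363333 = 1021.13 × 1.04459926 = $1066.6716
Market $1095.17 > fair $1066.6716: forward overpriced → cash-and-carry (buy spot, short the forward).
At maturity, profit = |F_mkt − F*| = |1095.17 − 1066.6716| = $28.50 per troy ounce

$28.50 per troy ounce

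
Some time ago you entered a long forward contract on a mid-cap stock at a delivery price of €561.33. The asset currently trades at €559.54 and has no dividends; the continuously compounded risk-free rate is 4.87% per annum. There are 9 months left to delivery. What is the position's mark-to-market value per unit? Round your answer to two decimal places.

€18.34

Current fair forward for the remaining 9 months: F = S·e^(r·T), r = 0.0487
F = 559.54 · e^(0.0487 × 9/12) = 559.54 × 1.037200 = 580.3549
Value of long forward = (F − K)·e^(−rT) = (580.3549 − 561.33) · e^(−0.0487·9/12)
= 19.0249 × 0.964134 = 18.34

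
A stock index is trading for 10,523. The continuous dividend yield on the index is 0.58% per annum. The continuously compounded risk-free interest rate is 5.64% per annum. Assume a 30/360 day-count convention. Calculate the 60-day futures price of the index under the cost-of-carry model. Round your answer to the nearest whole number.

F = S·e^((r − q)T) = 10523 · e^((0.0564 − 0.0058) × 60/360)
= 10523 · e^0.008433 = 10523 × 1.008469
F = 10,612

10,612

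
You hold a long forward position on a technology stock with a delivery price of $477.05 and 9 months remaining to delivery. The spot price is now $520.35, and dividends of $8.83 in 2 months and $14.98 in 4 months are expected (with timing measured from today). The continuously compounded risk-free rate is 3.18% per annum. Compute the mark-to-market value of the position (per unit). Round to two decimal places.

$30.94

PV(remaining dividends) I = 8.83·e^(−0.0318·2/12) + 14.98·e^(−0.0318·4/12) = 23.6054
Current forward F = (S − I)·e^(rT) = (520.35 − 23.6054)·e^(0.0318·9/12) = 496.7446 × 1.024137 = 508.7345
Value (long) = (F − K)·e^(−rT) = (508.7345 − 477.05) × 0.976432 = 30.9378
Value = $30.94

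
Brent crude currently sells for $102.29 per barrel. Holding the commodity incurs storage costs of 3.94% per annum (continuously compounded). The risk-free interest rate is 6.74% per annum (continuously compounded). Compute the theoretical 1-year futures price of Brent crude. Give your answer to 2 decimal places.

$113.82 per barrel

Net carry = r + u − y = 0.0674 + 0.0394 − 0.0000 = 0.1068
F = S·e^((r+u−y)T) = 102.29 · e^(0.1068 × 1) = 102.29 · e^0.106800
= 102.29 × 1.112712 = $113.82 per barrel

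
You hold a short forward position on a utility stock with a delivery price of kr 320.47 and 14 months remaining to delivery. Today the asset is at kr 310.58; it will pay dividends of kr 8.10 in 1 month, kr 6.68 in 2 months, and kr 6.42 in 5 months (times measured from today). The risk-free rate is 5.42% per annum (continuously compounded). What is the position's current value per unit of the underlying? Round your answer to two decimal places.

kr 11.21

PV(remaining dividends) I = 8.10·e^(−0.0542·1/12) + 6.68·e^(−0.0542·2/12) + 6.42·e^(−0.0542·5/12) = 20.9601
Current forward F = (S − I)·e^(rT) = (310.58 − 20.9601)·e^(0.0542·14/12) = 289.6199 × 1.065275 = 308.5248
Value (long) = (F − K)·e^(−rT) = (308.5248 − 320.47) × 0.938724 = -11.2132
Short position value = −(long value) = kr 11.21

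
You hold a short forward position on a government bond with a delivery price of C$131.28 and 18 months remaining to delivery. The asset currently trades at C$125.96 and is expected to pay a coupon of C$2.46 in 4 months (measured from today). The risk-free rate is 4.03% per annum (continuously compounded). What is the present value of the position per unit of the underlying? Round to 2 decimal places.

PV(remaining coupons) I = 2.46·e^(−0.0403·4/12) = 2.4272
Current forward F = (S − I)·e^(rT) = (125.96 − 2.4272)·e^(0.0403·18/12) = 123.5328 × 1.062314 = 131.2306
Value (long) = (F − K)·e^(−rT) = (131.2306 − 131.28) × 0.941341 = -0.0465
Short position value = −(long value) = C$0.05

C$0.05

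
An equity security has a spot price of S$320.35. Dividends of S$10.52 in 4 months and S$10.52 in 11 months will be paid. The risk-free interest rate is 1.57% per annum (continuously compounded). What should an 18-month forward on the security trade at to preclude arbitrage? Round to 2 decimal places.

S$306.65

PV(dividends) I = 10.52·e^(−0.0157·4/12) + 10.52·e^(−0.0157·11/12)
I = 10.4651 + 10.3697 = 20.8348
F = (S − I)·e^(rT) = (320.35 − 20.8348) · e^(0.0157·18/12)
= 299.5152 · e^0.023550 = 299.5152 × 1.023829 = S$306.65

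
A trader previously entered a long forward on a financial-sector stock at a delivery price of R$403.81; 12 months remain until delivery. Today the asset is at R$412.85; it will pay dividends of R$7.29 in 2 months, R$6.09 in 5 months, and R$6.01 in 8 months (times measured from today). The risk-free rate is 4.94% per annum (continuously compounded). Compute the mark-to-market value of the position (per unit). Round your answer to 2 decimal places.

R$9.49

PV(remaining dividends) I = 7.29·e^(−0.0494·2/12) + 6.09·e^(−0.0494·5/12) + 6.01·e^(−0.0494·8/12) = 19.0114
Current forward F = (S − I)·e^(rT) = (412.85 − 19.0114)·e^(0.0494·12/12) = 393.8386 × 1.050641 = 413.7830
Value (long) = (F − K)·e^(−rT) = (413.7830 − 403.81) × 0.951800 = 9.4923
Value = R$9.49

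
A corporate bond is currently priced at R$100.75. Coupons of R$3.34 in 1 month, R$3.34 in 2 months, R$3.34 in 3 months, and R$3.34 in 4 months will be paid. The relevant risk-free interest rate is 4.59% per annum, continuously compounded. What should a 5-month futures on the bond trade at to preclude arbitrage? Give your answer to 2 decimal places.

PV(coupons) I = 3.34·e^(−0.0459·1/12) + 3.34·e^(−0.0459·2/12) + 3.34·e^(−0.0459·3/12) + 3.34·e^(−0.0459·4/12)
I = 3.3272 + 3.3145 + 3.3019 + 3.2893 = 13.2329
F = (S − I)·e^(rT) = (100.75 − 13.2329) · e^(0.0459·5/12)
= 87.5171 · e^0.019125 = 87.5171 × 1.019309 = R$89.21

R$89.21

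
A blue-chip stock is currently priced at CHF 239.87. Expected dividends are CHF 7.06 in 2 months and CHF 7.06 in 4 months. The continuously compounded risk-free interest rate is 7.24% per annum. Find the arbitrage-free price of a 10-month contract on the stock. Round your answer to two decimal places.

PV(dividends) I = 7.06·e^(−0.0724·2/12) + 7.06·e^(−0.0724·4/12)
I = 6.9753 + 6.8917 = 13.8670
F = (S − I)·e^(rT) = (239.87 − 13.8670) · e^(0.0724·10/12)
= 226.0030 · e^0.060333 = 226.0030 × 1.062190 = CHF 240.06

CHF 240.06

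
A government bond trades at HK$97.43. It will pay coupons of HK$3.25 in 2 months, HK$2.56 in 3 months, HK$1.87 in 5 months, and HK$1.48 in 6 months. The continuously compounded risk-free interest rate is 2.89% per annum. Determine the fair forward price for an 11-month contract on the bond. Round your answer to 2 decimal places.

HK$90.72

PV(coupons) I = 3.25·e^(−0.0289·2/12) + 2.56·e^(−0.0289·3/12) + 1.87·e^(−0.0289·5/12) + 1.48·e^(−0.0289·6/12)
I = 3.2344 + 2.5416 + 1.8476 + 1.4588 = 9.0824
F = (S − I)·e^(rT) = (97.43 − 9.0824) · e^(0.0289·11/12)
= 88.3476 · e^0.026492 = 88.3476 × 1.026846 = HK$90.72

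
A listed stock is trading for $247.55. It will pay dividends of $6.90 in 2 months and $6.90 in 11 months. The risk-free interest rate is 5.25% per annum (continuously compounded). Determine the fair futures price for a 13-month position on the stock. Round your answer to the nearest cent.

$247.84

PV(dividends) I = 6.90·e^(−0.0525·2/12) + 6.90·e^(−0.0525·11/12)
I = 6.8399 + 6.5758 = 13.4157
F = (S − I)·e^(rT) = (247.55 − 13.4157) · e^(0.0525·13/12)
= 234.1343 · e^0.056875 = 234.1343 × 1.058523 = $247.84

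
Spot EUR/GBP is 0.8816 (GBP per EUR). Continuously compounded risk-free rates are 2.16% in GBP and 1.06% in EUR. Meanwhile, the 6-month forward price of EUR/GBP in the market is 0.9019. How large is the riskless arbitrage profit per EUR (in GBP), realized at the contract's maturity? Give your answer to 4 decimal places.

0.0154 per EUR (in GBP)

Fair forward: F* = S·e^(carry·T), with carry = (r_GBP − r_EUR) = 0.0216 − 0.0106 = 0.0110
F* = 0.8816 · e^(0.0110 × 6/12) = 0.8816 · e^0.005500 = 0.8816 × 1.005515 = 0.8865
Market 0.9019 > fair 0.8865: forward overpriced → cash-and-carry (buy spot, short the forward).
At maturity, profit = |F_mkt − F*| = |0.9019 − 0.8865| = 0.0154 per EUR (in GBP)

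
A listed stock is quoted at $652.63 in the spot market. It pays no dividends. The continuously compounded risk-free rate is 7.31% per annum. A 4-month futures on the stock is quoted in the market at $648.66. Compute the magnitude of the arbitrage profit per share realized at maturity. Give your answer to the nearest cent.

$20.07 per share

Fair futures: F* = S·e^(carry·T), with carry = r = 0.0731
F* = 652.63 · e^(0.0731 × 4/12) = 652.63 · e^0.024367 = 652.63 × 1.024666 = $668.7278
Market $648.66 < fair $668.7278: forward underpriced → reverse cash-and-carry (short spot, go long the forward).
At maturity, profit = |F_mkt − F*| = |648.66 − 668.7278| = $20.07 per share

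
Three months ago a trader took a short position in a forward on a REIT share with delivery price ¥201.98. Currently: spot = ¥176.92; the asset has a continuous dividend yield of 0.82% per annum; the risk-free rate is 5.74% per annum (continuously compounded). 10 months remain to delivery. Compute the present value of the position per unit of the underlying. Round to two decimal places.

¥16.83

Current fair forward for the remaining 10 months: F = S·e^((r − q)·T), (r − q) = 0.0574 − 0.0082 = 0.0492
F = 176.92 · e^(0.0492 × 10/12) = 176.92 × 1.041852 = 184.3245
Value of long forward = (F − K)·e^(−rT) = (184.3245 − 201.98) · e^(−0.0574·10/12)
= -17.6555 × 0.953293 = -16.83
Short position value = −(long value) = ¥16.83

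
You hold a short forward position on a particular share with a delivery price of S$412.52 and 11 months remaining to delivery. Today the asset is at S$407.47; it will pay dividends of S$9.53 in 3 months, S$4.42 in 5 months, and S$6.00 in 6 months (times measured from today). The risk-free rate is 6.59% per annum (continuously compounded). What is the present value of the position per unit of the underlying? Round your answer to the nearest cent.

PV(remaining dividends) I = 9.53·e^(−0.0659·3/12) + 4.42·e^(−0.0659·5/12) + 6.00·e^(−0.0659·6/12) = 19.4801
Current forward F = (S − I)·e^(rT) = (407.47 − 19.4801)·e^(0.0659·11/12) = 387.9899 × 1.062270 = 412.1500
Value (long) = (F − K)·e^(−rT) = (412.1500 − 412.52) × 0.941380 = -0.3483
Short position value = −(long value) = S$0.35

S$0.35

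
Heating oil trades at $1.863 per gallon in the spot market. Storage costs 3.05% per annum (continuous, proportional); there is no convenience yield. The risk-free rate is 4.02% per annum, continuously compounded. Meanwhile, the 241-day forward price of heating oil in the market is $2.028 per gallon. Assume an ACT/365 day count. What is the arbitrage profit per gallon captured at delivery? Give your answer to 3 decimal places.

$0.076 per gallon

Fair forward: F* = S·e^(carry·T), with carry = (r + u) = 0.0402 + 0.0305 = 0.0707
F* = 1.863 · e^(0.0707 × 241/365) = 1.863 · e^0.046681 = 1.863 × 1.047788 = $1.9520
Market $2.028 > fair $1.9520: forward overpriced → cash-and-carry (buy spot, short the forward).
At maturity, profit = |F_mkt − F*| = |2.028 − 1.9520| = $0.076 per gallon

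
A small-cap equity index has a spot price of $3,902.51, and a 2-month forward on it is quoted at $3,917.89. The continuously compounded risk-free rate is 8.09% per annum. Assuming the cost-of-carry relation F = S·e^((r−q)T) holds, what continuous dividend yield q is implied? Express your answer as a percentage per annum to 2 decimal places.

From F = S·e^((r−q)T): (r − q) = ln(F/S)/T
ln(3917.89/3902.51) = ln(1.003941) = 0.003933
(r − q) = 0.003933 / (2/12) = 0.023598
q = r − ln(F/S)/T = 0.0809 − 0.023598 = 0.057302
q = 5.73%

5.73%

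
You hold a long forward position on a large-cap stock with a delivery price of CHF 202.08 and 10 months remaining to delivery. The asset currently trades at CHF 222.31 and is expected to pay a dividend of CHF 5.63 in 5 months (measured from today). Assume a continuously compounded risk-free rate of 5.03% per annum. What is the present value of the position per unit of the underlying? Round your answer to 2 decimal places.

PV(remaining dividends) I = 5.63·e^(−0.0503·5/12) = 5.5132
Current forward F = (S − I)·e^(rT) = (222.31 − 5.5132)·e^(0.0503·10/12) = 216.7968 × 1.042808 = 226.0774
Value (long) = (F − K)·e^(−rT) = (226.0774 − 202.08) × 0.958950 = 23.0123
Value = CHF 23.01

CHF 23.01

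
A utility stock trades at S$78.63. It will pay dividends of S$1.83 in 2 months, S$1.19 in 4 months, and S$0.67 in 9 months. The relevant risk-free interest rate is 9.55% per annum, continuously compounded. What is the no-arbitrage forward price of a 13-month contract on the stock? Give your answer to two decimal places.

S$83.23

PV(dividends) I = 1.83·e^(−0.0955·2/12) + 1.19·e^(−0.0955·4/12) + 0.67·e^(−0.0955·9/12)
I = 1.8011 + 1.1527 + 0.6237 = 3.5775
F = (S − I)·e^(rT) = (78.63 − 3.5775) · e^(0.0955·13/12)
= 75.0525 · e^0.103458 = 75.0525 × 1.108999 = S$83.23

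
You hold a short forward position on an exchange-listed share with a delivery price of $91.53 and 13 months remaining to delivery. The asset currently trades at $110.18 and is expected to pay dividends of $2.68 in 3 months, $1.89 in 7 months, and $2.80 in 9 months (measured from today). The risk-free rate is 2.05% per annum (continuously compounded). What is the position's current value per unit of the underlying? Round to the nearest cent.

-$13.37

PV(remaining dividends) I = 2.68·e^(−0.0205·3/12) + 1.89·e^(−0.0205·7/12) + 2.80·e^(−0.0205·9/12) = 7.2911
Current forward F = (S − I)·e^(rT) = (110.18 − 7.2911)·e^(0.0205·13/12) = 102.8889 × 1.022457 = 105.1995
Value (long) = (F − K)·e^(−rT) = (105.1995 − 91.53) × 0.978036 = 13.3693
Short position value = −(long value) = -$13.37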